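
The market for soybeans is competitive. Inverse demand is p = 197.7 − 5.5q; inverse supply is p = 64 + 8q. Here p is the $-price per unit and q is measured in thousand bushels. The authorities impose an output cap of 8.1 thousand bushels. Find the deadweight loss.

$21.96 thousand

Competitive equilibrium: 197.7 − 5.5q = 64 + 8q → q* = 9.9037, p* = 143.2296.
At q = 8.1: demand price = 197.7 − 5.5·8.1 = 153.15; supply price = 64 + 8·8.1 = 128.8.
Δq = 9.9037 − 8.1 = 1.8037; wedge = 153.15 − 128.8 = 24.35.
Deadweight loss = ½ × 1.8037 × 24.35 = $21.96 thousand.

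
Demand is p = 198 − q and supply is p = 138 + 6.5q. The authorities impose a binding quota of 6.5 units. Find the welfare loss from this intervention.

8.44

Competitive equilibrium: 198 − q = 138 + 6.5q → q* = 8, p* = 190.
At q = 6.5: demand price = 198 − 1·6.5 = 191.5; supply price = 138 + 6.5·6.5 = 180.25.
Δq = 8 − 6.5 = 1.5; wedge = 191.5 − 180.25 = 11.25.
DWL = ½ × 1.5 × 11.25 = 8.44.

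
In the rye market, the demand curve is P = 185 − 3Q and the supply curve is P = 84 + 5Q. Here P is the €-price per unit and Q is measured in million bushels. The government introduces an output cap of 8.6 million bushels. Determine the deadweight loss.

€64.80 million

Competitive equilibrium: 185 − 3Q = 84 + 5Q → Q* = 12.625, P* = 147.125.
At Q = 8.6: demand price = 185 − 3·8.6 = 159.2; supply price = 84 + 5·8.6 = 127.
ΔQ = 12.625 − 8.6 = 4.025; wedge = 159.2 − 127 = 32.2.
The triangle = ½ × 4.025 × 32.2 = €64.80 million.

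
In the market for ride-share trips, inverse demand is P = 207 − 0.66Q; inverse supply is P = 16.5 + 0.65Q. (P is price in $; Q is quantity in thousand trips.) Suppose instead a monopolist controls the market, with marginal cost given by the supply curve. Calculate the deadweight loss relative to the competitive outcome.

Competitive equilibrium: 207 − 0.66Q = 16.5 + 0.65Q → Q* = 145.4198, P* = 111.0229.
Marginal revenue: MR = 207 − 1.32Q. Set MR = MC: 207 − 1.32Q = 16.5 + 0.65Q → Q_m = 96.7005.
Price P_m = 207 − 0.66·96.7005 = 143.1777; MC(Q_m) = 16.5 + 0.65·96.7005 = 79.3553.
Competitive Q* = 145.4198, so ΔQ = 48.7193; wedge = 143.1777 − 79.3553 = 63.8224.
Welfare loss = ½ × 48.7193 × 63.8224 = $1554.69 thousand.

$1554.69 thousand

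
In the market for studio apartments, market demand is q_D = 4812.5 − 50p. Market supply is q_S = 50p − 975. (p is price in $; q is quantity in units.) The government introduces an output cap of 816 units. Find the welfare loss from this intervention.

$24321.15

In inverse form: demand p = 96.25 − 0.02q, supply p = 19.5 + 0.02q.
Competitive equilibrium: 96.25 − 0.02q = 19.5 + 0.02q → q* = 1918.75, p* = 57.875.
At q = 816: demand price = 96.25 − 0.02·816 = 79.93; supply price = 19.5 + 0.02·816 = 35.82.
Δq = 1918.75 − 816 = 1102.75; wedge = 79.93 − 35.82 = 44.11.
The triangle = ½ × 1102.75 × 44.11 = $24321.15.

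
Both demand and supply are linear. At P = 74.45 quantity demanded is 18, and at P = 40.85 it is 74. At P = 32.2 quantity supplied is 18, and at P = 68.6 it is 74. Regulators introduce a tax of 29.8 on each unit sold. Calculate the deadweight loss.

Demand slope = (40.85 − 74.45)/(74 − 18) = −0.6, so P = 85.25 − 0.6Q.
Supply slope = (68.6 − 32.2)/(74 − 18) = 0.65, so P = 20.5 + 0.65Q.
Competitive equilibrium: 85.25 − 0.6Q = 20.5 + 0.65Q → Q* = 51.8, P* = 54.17.
With the tax, the buyer price exceeds the seller price by 29.8: (85.25 − 0.6Q) − (20.5 + 0.65Q) = 29.8 → Q' = 27.96.
ΔQ = 51.8 − 27.96 = 23.84; the wedge equals the tax, 29.8.
Welfare loss = ½ × 23.84 × 29.8 = 355.216.

355.216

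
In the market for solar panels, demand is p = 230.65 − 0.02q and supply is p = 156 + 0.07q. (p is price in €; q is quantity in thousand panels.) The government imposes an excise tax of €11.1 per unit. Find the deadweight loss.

€684.50 thousand

Competitive equilibrium: 230.65 − 0.02q = 156 + 0.07q → q* = 829.4444, p* = 214.0611.
With the tax, the buyer price exceeds the seller price by 11.1: (230.65 − 0.02q) − (156 + 0.07q) = 11.1 → q' = 706.1111.
Δq = 829.4444 − 706.1111 = 123.3333; the wedge equals the tax, 11.1.
The triangle = ½ × 123.3333 × 11.1 = €684.50 thousand.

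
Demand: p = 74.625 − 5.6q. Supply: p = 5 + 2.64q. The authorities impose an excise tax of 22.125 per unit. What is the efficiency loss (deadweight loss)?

Competitive equilibrium: 74.625 − 5.6q = 5 + 2.64q → q* = 8.4496, p* = 27.307.
With the tax, the buyer price exceeds the seller price by 22.125: (74.625 − 5.6q) − (5 + 2.64q) = 22.125 → q' = 5.7646.
Δq = 8.4496 − 5.7646 = 2.685; the wedge equals the tax, 22.125.
The triangle = ½ × 2.685 × 22.125 = 29.70.

29.70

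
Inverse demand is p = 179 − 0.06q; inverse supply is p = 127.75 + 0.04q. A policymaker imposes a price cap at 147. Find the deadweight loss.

48.83

Competitive equilibrium: 179 − 0.06q = 127.75 + 0.04q → q* = 512.5, p* = 148.25.
At the ceiling p = 147, quantity supplied = (147 − 127.75)/0.04 = 481.25.
Willingness to pay at q' = 481.25: 179 − 0.06·481.25 = 150.125.
Δq = 512.5 − 481.25 = 31.25; wedge = 150.125 − 147 = 3.125.
Welfare loss = ½ × 31.25 × 3.125 = 48.83.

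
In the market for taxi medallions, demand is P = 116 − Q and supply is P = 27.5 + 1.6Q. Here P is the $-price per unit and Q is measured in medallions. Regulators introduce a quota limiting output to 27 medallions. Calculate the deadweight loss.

$64.40

Competitive equilibrium: 116 − Q = 27.5 + 1.6Q → Q* = 34.0385, P* = 81.9615.
At Q = 27: demand price = 116 − 1·27 = 89; supply price = 27.5 + 1.6·27 = 70.7.
ΔQ = 34.0385 − 27 = 7.0385; wedge = 89 − 70.7 = 18.3.
DWL = ½ × 7.0385 × 18.3 = $64.40.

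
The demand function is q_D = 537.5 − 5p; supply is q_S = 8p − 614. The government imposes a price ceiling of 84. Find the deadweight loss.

In inverse form: demand p = 107.5 − 0.2q, supply p = 76.75 + 0.125q.
Competitive equilibrium: 107.5 − 0.2q = 76.75 + 0.125q → q* = 94.6154, p* = 88.5769.
At the ceiling p = 84, quantity supplied = (84 − 76.75)/0.125 = 58.
Willingness to pay at q' = 58: 107.5 − 0.2·58 = 95.9.
Δq = 94.6154 − 58 = 36.6154; wedge = 95.9 − 84 = 11.9.
The triangle = ½ × 36.6154 × 11.9 = 217.86.

217.86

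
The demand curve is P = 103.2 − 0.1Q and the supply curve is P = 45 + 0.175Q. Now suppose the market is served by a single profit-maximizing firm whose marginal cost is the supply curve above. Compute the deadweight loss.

437.95

Competitive equilibrium: 103.2 − 0.1Q = 45 + 0.175Q → Q* = 211.6364, P* = 82.0364.
Marginal revenue: MR = 103.2 − 0.2Q. Set MR = MC: 103.2 − 0.2Q = 45 + 0.175Q → Q_m = 155.2.
Price P_m = 103.2 − 0.1·155.2 = 87.68; MC(Q_m) = 45 + 0.175·155.2 = 72.16.
Competitive Q* = 211.6364, so ΔQ = 56.4364; wedge = 87.68 − 72.16 = 15.52.
The triangle = ½ × 56.4364 × 15.52 = 437.95.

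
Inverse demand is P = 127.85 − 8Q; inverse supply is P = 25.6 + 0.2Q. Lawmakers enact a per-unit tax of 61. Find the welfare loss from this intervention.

226.89

Competitive equilibrium: 127.85 − 8Q = 25.6 + 0.2Q → Q* = 12.4695, P* = 28.0939.
With the tax, the buyer price exceeds the seller price by 61: (127.85 − 8Q) − (25.6 + 0.2Q) = 61 → Q' = 5.0305.
ΔQ = 12.4695 − 5.0305 = 7.439; the wedge equals the tax, 61.
DWL = ½ × 7.439 × 61 = 226.89.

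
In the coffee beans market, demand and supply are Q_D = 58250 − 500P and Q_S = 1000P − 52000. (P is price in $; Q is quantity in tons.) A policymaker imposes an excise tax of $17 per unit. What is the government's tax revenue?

$269166.67

In inverse form: demand P = 116.5 − 0.002Q, supply P = 52 + 0.001Q.
Competitive equilibrium: 116.5 − 0.002Q = 52 + 0.001Q → Q* = 21500, P* = 73.5.
With the tax, the buyer price exceeds the seller price by 17: (116.5 − 0.002Q) − (52 + 0.001Q) = 17 → Q' = 15833.3333.
Tax revenue = 17 × 15833.3333 = $269166.67.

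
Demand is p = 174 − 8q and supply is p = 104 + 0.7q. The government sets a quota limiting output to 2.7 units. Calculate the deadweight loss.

Competitive equilibrium: 174 − 8q = 104 + 0.7q → q* = 8.046, p* = 109.6322.
At q = 2.7: demand price = 174 − 8·2.7 = 152.4; supply price = 104 + 0.7·2.7 = 105.89.
Δq = 8.046 − 2.7 = 5.346; wedge = 152.4 − 105.89 = 46.51.
Deadweight loss = ½ × 5.346 × 46.51 = 124.32.

124.32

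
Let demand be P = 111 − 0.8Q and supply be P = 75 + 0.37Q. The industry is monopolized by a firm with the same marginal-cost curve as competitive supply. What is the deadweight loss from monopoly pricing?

Competitive equilibrium: 111 − 0.8Q = 75 + 0.37Q → Q* = 30.7692, P* = 86.3846.
Marginal revenue: MR = 111 − 1.6Q. Set MR = MC: 111 − 1.6Q = 75 + 0.37Q → Q_m = 18.2741.
Price P_m = 111 − 0.8·18.2741 = 96.3807; MC(Q_m) = 75 + 0.37·18.2741 = 81.7614.
Competitive Q* = 30.7692, so ΔQ = 12.4951; wedge = 96.3807 − 81.7614 = 14.6193.
Welfare loss = ½ × 12.4951 × 14.6193 = 91.33.

91.33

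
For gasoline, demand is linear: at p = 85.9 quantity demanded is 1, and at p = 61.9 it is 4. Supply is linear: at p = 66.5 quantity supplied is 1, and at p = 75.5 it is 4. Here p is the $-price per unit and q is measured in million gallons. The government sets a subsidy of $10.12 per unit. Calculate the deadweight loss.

Demand slope = (61.9 − 85.9)/(4 − 1) = −8, so p = 93.9 − 8q.
Supply slope = (75.5 − 66.5)/(4 − 1) = 3, so p = 63.5 + 3q.
Competitive equilibrium: 93.9 − 8q = 63.5 + 3q → q* = 2.7636, p* = 71.7909.
The subsidy lowers effective supply by 10.12: p = 53.38 + 3q.
New quantity: 93.9 − 8q = 53.38 + 3q → q' = 3.6836.
Overproduction Δq = 3.6836 − 2.7636 = 0.92; wedge = subsidy = 10.12.
Deadweight loss = ½ × 0.92 × 10.12 = $4.66 million.

$4.66 million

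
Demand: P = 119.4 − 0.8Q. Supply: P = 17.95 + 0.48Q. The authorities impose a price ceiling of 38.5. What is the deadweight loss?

Competitive equilibrium: 119.4 − 0.8Q = 17.95 + 0.48Q → Q* = 79.2578, P* = 55.9938.
At the ceiling P = 38.5, quantity supplied = (38.5 − 17.95)/0.48 = 42.8125.
Willingness to pay at Q' = 42.8125: 119.4 − 0.8·42.8125 = 85.15.
ΔQ = 79.2578 − 42.8125 = 36.4453; wedge = 85.15 − 38.5 = 46.65.
The triangle = ½ × 36.4453 × 46.65 = 850.09.

850.09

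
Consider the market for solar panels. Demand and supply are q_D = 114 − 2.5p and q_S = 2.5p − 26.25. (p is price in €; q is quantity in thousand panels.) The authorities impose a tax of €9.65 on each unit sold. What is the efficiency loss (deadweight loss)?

€58.20 thousand

In inverse form: demand p = 45.6 − 0.4q, supply p = 10.5 + 0.4q.
Competitive equilibrium: 45.6 − 0.4q = 10.5 + 0.4q → q* = 43.875, p* = 28.05.
With the tax, the buyer price exceeds the seller price by 9.65: (45.6 − 0.4q) − (10.5 + 0.4q) = 9.65 → q' = 31.8125.
Δq = 43.875 − 31.8125 = 12.0625; the wedge equals the tax, 9.65.
DWL = ½ × 12.0625 × 9.65 = €58.20 thousand.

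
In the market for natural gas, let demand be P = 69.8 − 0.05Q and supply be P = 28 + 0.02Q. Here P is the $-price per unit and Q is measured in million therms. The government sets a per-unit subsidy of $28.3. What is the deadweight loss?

$5720.64 million

Competitive equilibrium: 69.8 − 0.05Q = 28 + 0.02Q → Q* = 597.1429, P* = 39.9429.
The subsidy lowers effective supply by 28.3: P = 0.02Q − 0.3.
New quantity: 69.8 − 0.05Q = 0.02Q − 0.3 → Q' = 1001.4286.
Overproduction ΔQ = 1001.4286 − 597.1429 = 404.2857; wedge = subsidy = 28.3.
The triangle = ½ × 404.2857 × 28.3 = $5720.64 million.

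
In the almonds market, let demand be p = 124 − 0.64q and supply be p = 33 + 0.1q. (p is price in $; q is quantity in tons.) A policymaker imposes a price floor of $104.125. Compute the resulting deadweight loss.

Competitive equilibrium: 124 − 0.64q = 33 + 0.1q → q* = 122.973, p* = 45.2973.
At the floor p = 104.125, quantity demanded = (124 − 104.125)/0.64 = 31.0547.
Sellers' marginal cost at q' = 31.0547: 33 + 0.1·31.0547 = 36.1055.
Δq = 122.973 − 31.0547 = 91.9183; wedge = 104.125 − 36.1055 = 68.0195.
The triangle = ½ × 91.9183 × 68.0195 = $3126.12.

$3126.12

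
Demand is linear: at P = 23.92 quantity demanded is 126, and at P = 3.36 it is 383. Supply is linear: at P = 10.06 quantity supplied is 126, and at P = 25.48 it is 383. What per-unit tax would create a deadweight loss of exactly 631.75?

Demand slope = (3.36 − 23.92)/(383 − 126) = −0.08, so P = 34 − 0.08Q.
Supply slope = (25.48 − 10.06)/(383 − 126) = 0.06, so P = 2.5 + 0.06Q.
Competitive equilibrium: 34 − 0.08Q = 2.5 + 0.06Q → Q* = 225, P* = 16.
A tax t gives ΔQ = t/0.14 and wedge t, so DWL = t²/0.28.
t²/0.28 = 631.75 → t² = 176.89 → t = 13.3.

13.3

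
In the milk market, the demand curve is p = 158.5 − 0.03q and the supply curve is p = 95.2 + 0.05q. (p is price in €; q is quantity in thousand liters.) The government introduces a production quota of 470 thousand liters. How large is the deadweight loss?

€4128.06 thousand

Competitive equilibrium: 158.5 − 0.03q = 95.2 + 0.05q → q* = 791.25, p* = 134.7625.
At q = 470: demand price = 158.5 − 0.03·470 = 144.4; supply price = 95.2 + 0.05·470 = 118.7.
Δq = 791.25 − 470 = 321.25; wedge = 144.4 − 118.7 = 25.7.
DWL = ½ × 321.25 × 25.7 = €4128.06 thousand.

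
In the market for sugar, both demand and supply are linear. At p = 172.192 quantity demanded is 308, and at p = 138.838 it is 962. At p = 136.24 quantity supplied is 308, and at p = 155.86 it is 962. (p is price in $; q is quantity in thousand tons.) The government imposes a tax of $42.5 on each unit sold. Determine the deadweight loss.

Demand slope = (138.838 − 172.192)/(962 − 308) = −0.051, so p = 187.9 − 0.051q.
Supply slope = (155.86 − 136.24)/(962 − 308) = 0.03, so p = 127 + 0.03q.
Competitive equilibrium: 187.9 − 0.051q = 127 + 0.03q → q* = 751.8519, p* = 149.5556.
With the tax, the buyer price exceeds the seller price by 42.5: (187.9 − 0.051q) − (127 + 0.03q) = 42.5 → q' = 227.1605.
Δq = 751.8519 − 227.1605 = 524.6914; the wedge equals the tax, 42.5.
DWL = ½ × 524.6914 × 42.5 = $11149.69 thousand.

$11149.69 thousand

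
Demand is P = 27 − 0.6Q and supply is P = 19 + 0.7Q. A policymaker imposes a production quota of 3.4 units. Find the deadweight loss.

Competitive equilibrium: 27 − 0.6Q = 19 + 0.7Q → Q* = 6.1538, P* = 23.3077.
At Q = 3.4: demand price = 27 − 0.6·3.4 = 24.96; supply price = 19 + 0.7·3.4 = 21.38.
ΔQ = 6.1538 − 3.4 = 2.7538; wedge = 24.96 − 21.38 = 3.58.
Deadweight loss = ½ × 2.7538 × 3.58 = 4.93.

4.93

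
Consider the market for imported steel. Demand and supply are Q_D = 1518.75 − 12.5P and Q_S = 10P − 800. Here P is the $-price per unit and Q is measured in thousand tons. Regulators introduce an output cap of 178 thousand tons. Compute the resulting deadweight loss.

In inverse form: demand P = 121.5 − 0.08Q, supply P = 80 + 0.1Q.
Competitive equilibrium: 121.5 − 0.08Q = 80 + 0.1Q → Q* = 230.5556, P* = 103.0556.
At Q = 178: demand price = 121.5 − 0.08·178 = 107.26; supply price = 80 + 0.1·178 = 97.8.
ΔQ = 230.5556 − 178 = 52.5556; wedge = 107.26 − 97.8 = 9.46.
DWL = ½ × 52.5556 × 9.46 = $248.59 thousand.

$248.59 thousand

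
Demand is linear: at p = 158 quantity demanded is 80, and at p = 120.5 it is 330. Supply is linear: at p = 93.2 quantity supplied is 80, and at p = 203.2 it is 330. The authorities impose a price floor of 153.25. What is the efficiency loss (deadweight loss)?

Demand slope = (120.5 − 158)/(330 − 80) = −0.15, so p = 170 − 0.15q.
Supply slope = (203.2 − 93.2)/(330 − 80) = 0.44, so p = 58 + 0.44q.
Competitive equilibrium: 170 − 0.15q = 58 + 0.44q → q* = 189.8305, p* = 141.5254.
At the floor p = 153.25, quantity demanded = (170 − 153.25)/0.15 = 111.6667.
Sellers' marginal cost at q' = 111.6667: 58 + 0.44·111.6667 = 107.1333.
Δq = 189.8305 − 111.6667 = 78.1638; wedge = 153.25 − 107.1333 = 46.1167.
Welfare loss = ½ × 78.1638 × 46.1167 = 1802.33.

1802.33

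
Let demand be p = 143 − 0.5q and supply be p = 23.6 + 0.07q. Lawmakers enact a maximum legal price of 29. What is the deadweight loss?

Competitive equilibrium: 143 − 0.5q = 23.6 + 0.07q → q* = 209.4737, p* = 38.2632.
At the ceiling p = 29, quantity supplied = (29 − 23.6)/0.07 = 77.1429.
Willingness to pay at q' = 77.1429: 143 − 0.5·77.1429 = 104.4286.
Δq = 209.4737 − 77.1429 = 132.3308; wedge = 104.4286 − 29 = 75.4286.
Deadweight loss = ½ × 132.3308 × 75.4286 = 4990.76.

4990.76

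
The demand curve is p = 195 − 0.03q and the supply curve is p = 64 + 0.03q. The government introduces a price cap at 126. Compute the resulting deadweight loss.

408.33

Competitive equilibrium: 195 − 0.03q = 64 + 0.03q → q* = 2183.3333, p* = 129.5.
At the ceiling p = 126, quantity supplied = (126 − 64)/0.03 = 2066.6667.
Willingness to pay at q' = 2066.6667: 195 − 0.03·2066.6667 = 133.
Δq = 2183.3333 − 2066.6667 = 116.6666; wedge = 133 − 126 = 7.
The triangle = ½ × 116.6666 × 7 = 408.33.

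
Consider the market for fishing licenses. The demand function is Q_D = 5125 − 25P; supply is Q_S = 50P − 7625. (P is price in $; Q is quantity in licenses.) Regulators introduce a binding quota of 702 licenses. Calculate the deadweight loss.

$897.87

In inverse form: demand P = 205 − 0.04Q, supply P = 152.5 + 0.02Q.
Competitive equilibrium: 205 − 0.04Q = 152.5 + 0.02Q → Q* = 875, P* = 170.
At Q = 702: demand price = 205 − 0.04·702 = 176.92; supply price = 152.5 + 0.02·702 = 166.54.
ΔQ = 875 − 702 = 173; wedge = 176.92 − 166.54 = 10.38.
Deadweight loss = ½ × 173 × 10.38 = $897.87.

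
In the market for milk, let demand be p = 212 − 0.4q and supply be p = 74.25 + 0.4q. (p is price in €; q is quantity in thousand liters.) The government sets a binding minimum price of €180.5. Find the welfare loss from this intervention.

€3492.23 thousand

Competitive equilibrium: 212 − 0.4q = 74.25 + 0.4q → q* = 172.1875, p* = 143.125.
At the floor p = 180.5, quantity demanded = (212 − 180.5)/0.4 = 78.75.
Sellers' marginal cost at q' = 78.75: 74.25 + 0.4·78.75 = 105.75.
Δq = 172.1875 − 78.75 = 93.4375; wedge = 180.5 − 105.75 = 74.75.
The triangle = ½ × 93.4375 × 74.75 = €3492.23 thousand.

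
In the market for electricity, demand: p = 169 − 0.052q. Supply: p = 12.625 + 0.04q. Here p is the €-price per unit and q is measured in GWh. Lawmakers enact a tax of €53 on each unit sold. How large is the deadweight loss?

€15266.30

Competitive equilibrium: 169 − 0.052q = 12.625 + 0.04q → q* = 1699.72826, p* = 80.61413.
With the tax, the buyer price exceeds the seller price by 53: (169 − 0.052q) − (12.625 + 0.04q) = 53 → q' = 1123.6413.
Δq = 1699.72826 − 1123.6413 = 576.08696; the wedge equals the tax, 53.
Deadweight loss = ½ × 576.08696 × 53 = €15266.30.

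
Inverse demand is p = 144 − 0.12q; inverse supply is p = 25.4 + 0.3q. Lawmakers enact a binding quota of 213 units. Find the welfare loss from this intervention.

1010.88

Competitive equilibrium: 144 − 0.12q = 25.4 + 0.3q → q* = 282.381, p* = 110.1143.
At q = 213: demand price = 144 − 0.12·213 = 118.44; supply price = 25.4 + 0.3·213 = 89.3.
Δq = 282.381 − 213 = 69.381; wedge = 118.44 − 89.3 = 29.14.
Deadweight loss = ½ × 69.381 × 29.14 = 1010.88.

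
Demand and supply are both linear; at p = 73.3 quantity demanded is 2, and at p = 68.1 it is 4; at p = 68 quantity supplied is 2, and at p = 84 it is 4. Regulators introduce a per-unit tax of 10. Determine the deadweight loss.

4.72

Demand slope = (68.1 − 73.3)/(4 − 2) = −2.6, so p = 78.5 − 2.6q.
Supply slope = (84 − 68)/(4 − 2) = 8, so p = 52 + 8q.
Competitive equilibrium: 78.5 − 2.6q = 52 + 8q → q* = 2.5, p* = 72.
With the tax, the buyer price exceeds the seller price by 10: (78.5 − 2.6q) − (52 + 8q) = 10 → q' = 1.5566.
Δq = 2.5 − 1.5566 = 0.9434; the wedge equals the tax, 10.
The triangle = ½ × 0.9434 × 10 = 4.72.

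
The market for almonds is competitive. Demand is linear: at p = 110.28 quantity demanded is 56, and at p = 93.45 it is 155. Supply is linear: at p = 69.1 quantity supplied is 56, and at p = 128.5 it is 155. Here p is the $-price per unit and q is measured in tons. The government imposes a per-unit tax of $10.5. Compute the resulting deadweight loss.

$71.59

Demand slope = (93.45 − 110.28)/(155 − 56) = −0.17, so p = 119.8 − 0.17q.
Supply slope = (128.5 − 69.1)/(155 − 56) = 0.6, so p = 35.5 + 0.6q.
Competitive equilibrium: 119.8 − 0.17q = 35.5 + 0.6q → q* = 109.4805, p* = 101.1883.
With the tax, the buyer price exceeds the seller price by 10.5: (119.8 − 0.17q) − (35.5 + 0.6q) = 10.5 → q' = 95.8442.
Δq = 109.4805 − 95.8442 = 13.6363; the wedge equals the tax, 10.5.
The triangle = ½ × 13.6363 × 10.5 = $71.59.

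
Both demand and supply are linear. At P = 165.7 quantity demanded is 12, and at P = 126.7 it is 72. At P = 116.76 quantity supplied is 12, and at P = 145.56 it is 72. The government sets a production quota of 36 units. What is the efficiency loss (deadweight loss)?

Demand slope = (126.7 − 165.7)/(72 − 12) = −0.65, so P = 173.5 − 0.65Q.
Supply slope = (145.56 − 116.76)/(72 − 12) = 0.48, so P = 111 + 0.48Q.
Competitive equilibrium: 173.5 − 0.65Q = 111 + 0.48Q → Q* = 55.3097, P* = 137.5487.
At Q = 36: demand price = 173.5 − 0.65·36 = 150.1; supply price = 111 + 0.48·36 = 128.28.
ΔQ = 55.3097 − 36 = 19.3097; wedge = 150.1 − 128.28 = 21.82.
Deadweight loss = ½ × 19.3097 × 21.82 = 210.67.

210.67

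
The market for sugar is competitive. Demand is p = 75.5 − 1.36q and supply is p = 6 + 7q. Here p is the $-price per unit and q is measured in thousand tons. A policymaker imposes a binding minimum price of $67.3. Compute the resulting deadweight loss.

Competitive equilibrium: 75.5 − 1.36q = 6 + 7q → q* = 8.3134, p* = 64.1938.
At the floor p = 67.3, quantity demanded = (75.5 − 67.3)/1.36 = 6.0294.
Sellers' marginal cost at q' = 6.0294: 6 + 7·6.0294 = 48.2058.
Δq = 8.3134 − 6.0294 = 2.284; wedge = 67.3 − 48.2058 = 19.0942.
The triangle = ½ × 2.284 × 19.0942 = $21.81 thousand.

$21.81 thousand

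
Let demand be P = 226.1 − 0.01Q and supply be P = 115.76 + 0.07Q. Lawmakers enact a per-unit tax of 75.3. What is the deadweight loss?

35438.06

Competitive equilibrium: 226.1 − 0.01Q = 115.76 + 0.07Q → Q* = 1379.25, P* = 212.3075.
With the tax, the buyer price exceeds the seller price by 75.3: (226.1 − 0.01Q) − (115.76 + 0.07Q) = 75.3 → Q' = 438.
ΔQ = 1379.25 − 438 = 941.25; the wedge equals the tax, 75.3.
Deadweight loss = ½ × 941.25 × 75.3 = 35438.06.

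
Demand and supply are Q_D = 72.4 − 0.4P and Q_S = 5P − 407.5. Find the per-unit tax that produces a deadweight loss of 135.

In inverse form: demand P = 181 − 2.5Q, supply P = 81.5 + 0.2Q.
Competitive equilibrium: 181 − 2.5Q = 81.5 + 0.2Q → Q* = 36.8519, P* = 88.8704.
A tax t gives ΔQ = t/2.7 and wedge t, so DWL = t²/5.4.
t²/5.4 = 135 → t² = 729 → t = 27.

27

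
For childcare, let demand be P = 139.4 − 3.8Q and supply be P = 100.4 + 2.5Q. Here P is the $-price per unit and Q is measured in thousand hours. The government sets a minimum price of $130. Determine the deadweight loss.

$43.52 thousand

Competitive equilibrium: 139.4 − 3.8Q = 100.4 + 2.5Q → Q* = 6.1905, P* = 115.8762.
At the floor P = 130, quantity demanded = (139.4 − 130)/3.8 = 2.4737.
Sellers' marginal cost at Q' = 2.4737: 100.4 + 2.5·2.4737 = 106.5843.
ΔQ = 6.1905 − 2.4737 = 3.7168; wedge = 130 − 106.5843 = 23.4157.
The triangle = ½ × 3.7168 × 23.4157 = $43.52 thousand.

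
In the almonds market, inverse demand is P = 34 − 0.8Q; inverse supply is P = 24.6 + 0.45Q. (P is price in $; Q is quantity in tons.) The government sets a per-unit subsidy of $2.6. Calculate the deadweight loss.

$2.704

Competitive equilibrium: 34 − 0.8Q = 24.6 + 0.45Q → Q* = 7.52, P* = 27.984.
The subsidy lowers effective supply by 2.6: P = 22 + 0.45Q.
New quantity: 34 − 0.8Q = 22 + 0.45Q → Q' = 9.6.
Overproduction ΔQ = 9.6 − 7.52 = 2.08; wedge = subsidy = 2.6.
The triangle = ½ × 2.08 × 2.6 = $2.704.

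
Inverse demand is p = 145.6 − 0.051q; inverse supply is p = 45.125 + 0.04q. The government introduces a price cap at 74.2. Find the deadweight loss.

6475.31

Competitive equilibrium: 145.6 − 0.051q = 45.125 + 0.04q → q* = 1104.1209, p* = 89.2898.
At the ceiling p = 74.2, quantity supplied = (74.2 − 45.125)/0.04 = 726.875.
Willingness to pay at q' = 726.875: 145.6 − 0.051·726.875 = 108.5294.
Δq = 1104.1209 − 726.875 = 377.2459; wedge = 108.5294 − 74.2 = 34.3294.
Welfare loss = ½ × 377.2459 × 34.3294 = 6475.31.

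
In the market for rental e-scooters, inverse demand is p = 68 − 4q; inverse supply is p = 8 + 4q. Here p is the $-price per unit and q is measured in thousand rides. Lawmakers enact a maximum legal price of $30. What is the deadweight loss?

Competitive equilibrium: 68 − 4q = 8 + 4q → q* = 7.5, p* = 38.
At the ceiling p = 30, quantity supplied = (30 − 8)/4 = 5.5.
Willingness to pay at q' = 5.5: 68 − 4·5.5 = 46.
Δq = 7.5 − 5.5 = 2; wedge = 46 − 30 = 16.
The triangle = ½ × 2 × 16 = $16 thousand.

$16 thousand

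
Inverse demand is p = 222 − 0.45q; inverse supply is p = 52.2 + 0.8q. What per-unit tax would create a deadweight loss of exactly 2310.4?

Competitive equilibrium: 222 − 0.45q = 52.2 + 0.8q → q* = 135.84, p* = 160.872.
A tax t gives Δq = t/1.25 and wedge t, so DWL = t²/2.5.
t²/2.5 = 2310.4 → t² = 5776 → t = 76.

76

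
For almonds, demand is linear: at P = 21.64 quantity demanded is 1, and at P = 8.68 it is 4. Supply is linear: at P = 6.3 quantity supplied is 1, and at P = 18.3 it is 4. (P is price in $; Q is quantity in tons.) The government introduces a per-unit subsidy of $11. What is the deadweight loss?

$7.27

Demand slope = (8.68 − 21.64)/(4 − 1) = −4.32, so P = 25.96 − 4.32Q.
Supply slope = (18.3 − 6.3)/(4 − 1) = 4, so P = 2.3 + 4Q.
Competitive equilibrium: 25.96 − 4.32Q = 2.3 + 4Q → Q* = 2.8438, P* = 13.675.
The subsidy lowers effective supply by 11: P = 4Q − 8.7.
New quantity: 25.96 − 4.32Q = 4Q − 8.7 → Q' = 4.1659.
Overproduction ΔQ = 4.1659 − 2.8438 = 1.3221; wedge = subsidy = 11.
The triangle = ½ × 1.3221 × 11 = $7.27.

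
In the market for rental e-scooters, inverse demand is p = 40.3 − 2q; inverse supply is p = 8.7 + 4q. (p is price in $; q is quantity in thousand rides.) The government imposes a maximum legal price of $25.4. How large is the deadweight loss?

Competitive equilibrium: 40.3 − 2q = 8.7 + 4q → q* = 5.2667, p* = 29.7667.
At the ceiling p = 25.4, quantity supplied = (25.4 − 8.7)/4 = 4.175.
Willingness to pay at q' = 4.175: 40.3 − 2·4.175 = 31.95.
Δq = 5.2667 − 4.175 = 1.0917; wedge = 31.95 − 25.4 = 6.55.
DWL = ½ × 1.0917 × 6.55 = $3.58 thousand.

$3.58 thousand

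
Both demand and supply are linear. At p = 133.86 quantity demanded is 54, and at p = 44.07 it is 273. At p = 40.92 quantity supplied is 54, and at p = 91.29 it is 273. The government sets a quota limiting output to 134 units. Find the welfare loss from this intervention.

1361.12

Demand slope = (44.07 − 133.86)/(273 − 54) = −0.41, so p = 156 − 0.41q.
Supply slope = (91.29 − 40.92)/(273 − 54) = 0.23, so p = 28.5 + 0.23q.
Competitive equilibrium: 156 − 0.41q = 28.5 + 0.23q → q* = 199.2188, p* = 74.3203.
At q = 134: demand price = 156 − 0.41·134 = 101.06; supply price = 28.5 + 0.23·134 = 59.32.
Δq = 199.2188 − 134 = 65.2188; wedge = 101.06 − 59.32 = 41.74.
Deadweight loss = ½ × 65.2188 × 41.74 = 1361.12.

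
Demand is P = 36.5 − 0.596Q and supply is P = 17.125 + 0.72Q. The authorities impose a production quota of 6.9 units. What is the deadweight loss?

Competitive equilibrium: 36.5 − 0.596Q = 17.125 + 0.72Q → Q* = 14.7226, P* = 27.7253.
At Q = 6.9: demand price = 36.5 − 0.596·6.9 = 32.3876; supply price = 17.125 + 0.72·6.9 = 22.093.
ΔQ = 14.7226 − 6.9 = 7.8226; wedge = 32.3876 − 22.093 = 10.2946.
The triangle = ½ × 7.8226 × 10.2946 = 40.27.

40.27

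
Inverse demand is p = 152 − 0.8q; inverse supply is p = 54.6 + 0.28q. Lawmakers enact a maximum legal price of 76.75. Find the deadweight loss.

66.27

Competitive equilibrium: 152 − 0.8q = 54.6 + 0.28q → q* = 90.1852, p* = 79.8519.
At the ceiling p = 76.75, quantity supplied = (76.75 − 54.6)/0.28 = 79.1071.
Willingness to pay at q' = 79.1071: 152 − 0.8·79.1071 = 88.7143.
Δq = 90.1852 − 79.1071 = 11.0781; wedge = 88.7143 − 76.75 = 11.9643.
Deadweight loss = ½ × 11.0781 × 11.9643 = 66.27.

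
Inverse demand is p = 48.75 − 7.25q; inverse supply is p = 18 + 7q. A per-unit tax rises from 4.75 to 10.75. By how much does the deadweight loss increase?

Competitive equilibrium: 48.75 − 7.25q = 18 + 7q → q* = 2.1579, p* = 33.1053.
For a per-unit tax t: Δq = t/14.25, so DWL = ½·t·(t/14.25) = t²/28.5.
At t = 4.75: DWL = 0.792. At t = 10.75: DWL = 4.055.
Increase = 4.055 − 0.792 = 3.26.

3.26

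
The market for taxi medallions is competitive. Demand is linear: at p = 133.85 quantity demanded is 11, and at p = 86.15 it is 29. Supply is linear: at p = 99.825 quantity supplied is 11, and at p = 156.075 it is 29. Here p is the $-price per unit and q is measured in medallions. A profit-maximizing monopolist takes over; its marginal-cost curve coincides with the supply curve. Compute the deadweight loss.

Demand slope = (86.15 − 133.85)/(29 − 11) = −2.65, so p = 163 − 2.65q.
Supply slope = (156.075 − 99.825)/(29 − 11) = 3.125, so p = 65.45 + 3.125q.
Competitive equilibrium: 163 − 2.65q = 65.45 + 3.125q → q* = 16.8918, p* = 118.2368.
Marginal revenue: MR = 163 − 5.3q. Set MR = MC: 163 − 5.3q = 65.45 + 3.125q → q_m = 11.5786.
Price p_m = 163 − 2.65·11.5786 = 132.3167; MC(q_m) = 65.45 + 3.125·11.5786 = 101.6331.
Competitive q* = 16.8918, so Δq = 5.3132; wedge = 132.3167 − 101.6331 = 30.6836.
Welfare loss = ½ × 5.3132 × 30.6836 = $81.51.

$81.51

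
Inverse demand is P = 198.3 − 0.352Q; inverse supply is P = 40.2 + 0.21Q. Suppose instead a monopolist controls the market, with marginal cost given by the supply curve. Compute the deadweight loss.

3298.30

Competitive equilibrium: 198.3 − 0.352Q = 40.2 + 0.21Q → Q* = 281.31673, P* = 99.27651.
Marginal revenue: MR = 198.3 − 0.704Q. Set MR = MC: 198.3 − 0.704Q = 40.2 + 0.21Q → Q_m = 172.97593.
Price P_m = 198.3 − 0.352·172.97593 = 137.41247; MC(Q_m) = 40.2 + 0.21·172.97593 = 76.52495.
Competitive Q* = 281.31673, so ΔQ = 108.3408; wedge = 137.41247 − 76.52495 = 60.88752.
DWL = ½ × 108.3408 × 60.88752 = 3298.30.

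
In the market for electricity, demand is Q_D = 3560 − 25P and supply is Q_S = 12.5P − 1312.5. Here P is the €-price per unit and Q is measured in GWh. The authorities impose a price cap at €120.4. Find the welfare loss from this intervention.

€852.04

In inverse form: demand P = 142.4 − 0.04Q, supply P = 105 + 0.08Q.
Competitive equilibrium: 142.4 − 0.04Q = 105 + 0.08Q → Q* = 311.6667, P* = 129.9333.
At the ceiling P = 120.4, quantity supplied = (120.4 − 105)/0.08 = 192.5.
Willingness to pay at Q' = 192.5: 142.4 − 0.04·192.5 = 134.7.
ΔQ = 311.6667 − 192.5 = 119.1667; wedge = 134.7 − 120.4 = 14.3.
The triangle = ½ × 119.1667 × 14.3 = €852.04.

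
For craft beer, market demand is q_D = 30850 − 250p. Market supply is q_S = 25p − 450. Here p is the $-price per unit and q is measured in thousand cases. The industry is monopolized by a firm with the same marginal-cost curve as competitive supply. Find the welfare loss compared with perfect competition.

$876.67 thousand

In inverse form: demand p = 123.4 − 0.004q, supply p = 18 + 0.04q.
Competitive equilibrium: 123.4 − 0.004q = 18 + 0.04q → q* = 2395.45455, p* = 113.81818.
Marginal revenue: MR = 123.4 − 0.008q. Set MR = MC: 123.4 − 0.008q = 18 + 0.04q → q_m = 2195.83333.
Price p_m = 123.4 − 0.004·2195.83333 = 114.61667; MC(q_m) = 18 + 0.04·2195.83333 = 105.83333.
Competitive q* = 2395.45455, so Δq = 199.62122; wedge = 114.61667 − 105.83333 = 8.78334.
DWL = ½ × 199.62122 × 8.78334 = $876.67 thousand.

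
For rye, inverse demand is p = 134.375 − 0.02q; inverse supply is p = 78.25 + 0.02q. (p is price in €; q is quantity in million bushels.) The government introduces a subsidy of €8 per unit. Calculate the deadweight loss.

Competitive equilibrium: 134.375 − 0.02q = 78.25 + 0.02q → q* = 1403.125, p* = 106.3125.
The subsidy lowers effective supply by 8: p = 70.25 + 0.02q.
New quantity: 134.375 − 0.02q = 70.25 + 0.02q → q' = 1603.125.
Overproduction Δq = 1603.125 − 1403.125 = 200; wedge = subsidy = 8.
Welfare loss = ½ × 200 × 8 = €800 million.

€800 million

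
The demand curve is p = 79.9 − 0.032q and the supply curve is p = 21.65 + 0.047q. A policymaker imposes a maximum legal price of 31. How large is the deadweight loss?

Competitive equilibrium: 79.9 − 0.032q = 21.65 + 0.047q → q* = 737.34177, p* = 56.30506.
At the ceiling p = 31, quantity supplied = (31 − 21.65)/0.047 = 198.93617.
Willingness to pay at q' = 198.93617: 79.9 − 0.032·198.93617 = 73.53404.
Δq = 737.34177 − 198.93617 = 538.4056; wedge = 73.53404 − 31 = 42.53404.
The triangle = ½ × 538.4056 × 42.53404 = 11450.28.

11450.28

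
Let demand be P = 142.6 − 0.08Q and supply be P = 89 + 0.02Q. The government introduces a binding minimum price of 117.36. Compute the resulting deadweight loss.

2431.01

Competitive equilibrium: 142.6 − 0.08Q = 89 + 0.02Q → Q* = 536, P* = 99.72.
At the floor P = 117.36, quantity demanded = (142.6 − 117.36)/0.08 = 315.5.
Sellers' marginal cost at Q' = 315.5: 89 + 0.02·315.5 = 95.31.
ΔQ = 536 − 315.5 = 220.5; wedge = 117.36 − 95.31 = 22.05.
Welfare loss = ½ × 220.5 × 22.05 = 2431.01.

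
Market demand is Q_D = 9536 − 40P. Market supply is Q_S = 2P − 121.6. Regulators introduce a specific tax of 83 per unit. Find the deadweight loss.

6560.95

In inverse form: demand P = 238.4 − 0.025Q, supply P = 60.8 + 0.5Q.
Competitive equilibrium: 238.4 − 0.025Q = 60.8 + 0.5Q → Q* = 338.2857, P* = 229.9429.
With the tax, the buyer price exceeds the seller price by 83: (238.4 − 0.025Q) − (60.8 + 0.5Q) = 83 → Q' = 180.1905.
ΔQ = 338.2857 − 180.1905 = 158.0952; the wedge equals the tax, 83.
Deadweight loss = ½ × 158.0952 × 83 = 6560.95.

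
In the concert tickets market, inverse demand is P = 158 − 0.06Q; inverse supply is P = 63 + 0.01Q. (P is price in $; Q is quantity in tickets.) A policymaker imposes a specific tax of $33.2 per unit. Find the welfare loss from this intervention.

$7873.14

Competitive equilibrium: 158 − 0.06Q = 63 + 0.01Q → Q* = 1357.1429, P* = 76.5714.
With the tax, the buyer price exceeds the seller price by 33.2: (158 − 0.06Q) − (63 + 0.01Q) = 33.2 → Q' = 882.8571.
ΔQ = 1357.1429 − 882.8571 = 474.2858; the wedge equals the tax, 33.2.
Welfare loss = ½ × 474.2858 × 33.2 = $7873.14.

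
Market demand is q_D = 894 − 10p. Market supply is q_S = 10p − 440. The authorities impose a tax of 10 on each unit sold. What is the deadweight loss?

In inverse form: demand p = 89.4 − 0.1q, supply p = 44 + 0.1q.
Competitive equilibrium: 89.4 − 0.1q = 44 + 0.1q → q* = 227, p* = 66.7.
With the tax, the buyer price exceeds the seller price by 10: (89.4 − 0.1q) − (44 + 0.1q) = 10 → q' = 177.
Δq = 227 − 177 = 50; the wedge equals the tax, 10.
Welfare loss = ½ × 50 × 10 = 250.

250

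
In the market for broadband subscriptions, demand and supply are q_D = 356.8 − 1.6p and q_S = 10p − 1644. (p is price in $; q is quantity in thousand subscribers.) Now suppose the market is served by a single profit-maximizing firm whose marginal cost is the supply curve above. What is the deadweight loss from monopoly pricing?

In inverse form: demand p = 223 − 0.625q, supply p = 164.4 + 0.1q.
Competitive equilibrium: 223 − 0.625q = 164.4 + 0.1q → q* = 80.8276, p* = 172.4828.
Marginal revenue: MR = 223 − 1.25q. Set MR = MC: 223 − 1.25q = 164.4 + 0.1q → q_m = 43.4074.
Price p_m = 223 − 0.625·43.4074 = 195.8704; MC(q_m) = 164.4 + 0.1·43.4074 = 168.7407.
Competitive q* = 80.8276, so Δq = 37.4202; wedge = 195.8704 − 168.7407 = 27.1297.
Welfare loss = ½ × 37.4202 × 27.1297 = $507.60 thousand.

$507.60 thousand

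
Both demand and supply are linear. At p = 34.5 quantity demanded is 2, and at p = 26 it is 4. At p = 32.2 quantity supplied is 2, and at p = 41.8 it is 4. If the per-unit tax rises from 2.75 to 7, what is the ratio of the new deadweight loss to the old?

Demand slope = (26 − 34.5)/(4 − 2) = −4.25, so p = 43 − 4.25q.
Supply slope = (41.8 − 32.2)/(4 − 2) = 4.8, so p = 22.6 + 4.8q.
Competitive equilibrium: 43 − 4.25q = 22.6 + 4.8q → q* = 2.2541, p* = 33.4199.
For a per-unit tax t: Δq = t/9.05, so DWL = ½·t·(t/9.05) = t²/18.1.
At t = 2.75: DWL = 0.418. At t = 7: DWL = 2.707.
Ratio = (7/2.75)² = 6.479.

6.479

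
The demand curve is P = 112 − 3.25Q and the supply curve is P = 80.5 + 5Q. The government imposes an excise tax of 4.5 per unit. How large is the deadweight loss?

Competitive equilibrium: 112 − 3.25Q = 80.5 + 5Q → Q* = 3.8182, P* = 99.5909.
With the tax, the buyer price exceeds the seller price by 4.5: (112 − 3.25Q) − (80.5 + 5Q) = 4.5 → Q' = 3.2727.
ΔQ = 3.8182 − 3.2727 = 0.5455; the wedge equals the tax, 4.5.
The triangle = ½ × 0.5455 × 4.5 = 1.23.

1.23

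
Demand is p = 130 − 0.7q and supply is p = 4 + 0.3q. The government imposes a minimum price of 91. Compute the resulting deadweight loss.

2470.04

Competitive equilibrium: 130 − 0.7q = 4 + 0.3q → q* = 126, p* = 41.8.
At the floor p = 91, quantity demanded = (130 − 91)/0.7 = 55.7143.
Sellers' marginal cost at q' = 55.7143: 4 + 0.3·55.7143 = 20.7143.
Δq = 126 − 55.7143 = 70.2857; wedge = 91 − 20.7143 = 70.2857.
Welfare loss = ½ × 70.2857 × 70.2857 = 2470.04.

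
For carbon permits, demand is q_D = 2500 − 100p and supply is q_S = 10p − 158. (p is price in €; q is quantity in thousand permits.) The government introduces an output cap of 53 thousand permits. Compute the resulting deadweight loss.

€51.62 thousand

In inverse form: demand p = 25 − 0.01q, supply p = 15.8 + 0.1q.
Competitive equilibrium: 25 − 0.01q = 15.8 + 0.1q → q* = 83.6364, p* = 24.1636.
At q = 53: demand price = 25 − 0.01·53 = 24.47; supply price = 15.8 + 0.1·53 = 21.1.
Δq = 83.6364 − 53 = 30.6364; wedge = 24.47 − 21.1 = 3.37.
DWL = ½ × 30.6364 × 3.37 = €51.62 thousand.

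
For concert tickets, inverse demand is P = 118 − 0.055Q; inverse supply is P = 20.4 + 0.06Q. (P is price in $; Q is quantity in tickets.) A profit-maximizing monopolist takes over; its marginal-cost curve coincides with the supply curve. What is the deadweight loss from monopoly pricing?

Competitive equilibrium: 118 − 0.055Q = 20.4 + 0.06Q → Q* = 848.69565, P* = 71.32174.
Marginal revenue: MR = 118 − 0.11Q. Set MR = MC: 118 − 0.11Q = 20.4 + 0.06Q → Q_m = 574.11765.
Price P_m = 118 − 0.055·574.11765 = 86.42353; MC(Q_m) = 20.4 + 0.06·574.11765 = 54.84706.
Competitive Q* = 848.69565, so ΔQ = 274.578; wedge = 86.42353 − 54.84706 = 31.57647.
DWL = ½ × 274.578 × 31.57647 = $4335.10.

$4335.10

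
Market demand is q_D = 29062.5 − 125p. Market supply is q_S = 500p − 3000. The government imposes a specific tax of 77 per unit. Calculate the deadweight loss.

296450

In inverse form: demand p = 232.5 − 0.008q, supply p = 6 + 0.002q.
Competitive equilibrium: 232.5 − 0.008q = 6 + 0.002q → q* = 22650, p* = 51.3.
With the tax, the buyer price exceeds the seller price by 77: (232.5 − 0.008q) − (6 + 0.002q) = 77 → q' = 14950.
Δq = 22650 − 14950 = 7700; the wedge equals the tax, 77.
Deadweight loss = ½ × 7700 × 77 = 296450.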